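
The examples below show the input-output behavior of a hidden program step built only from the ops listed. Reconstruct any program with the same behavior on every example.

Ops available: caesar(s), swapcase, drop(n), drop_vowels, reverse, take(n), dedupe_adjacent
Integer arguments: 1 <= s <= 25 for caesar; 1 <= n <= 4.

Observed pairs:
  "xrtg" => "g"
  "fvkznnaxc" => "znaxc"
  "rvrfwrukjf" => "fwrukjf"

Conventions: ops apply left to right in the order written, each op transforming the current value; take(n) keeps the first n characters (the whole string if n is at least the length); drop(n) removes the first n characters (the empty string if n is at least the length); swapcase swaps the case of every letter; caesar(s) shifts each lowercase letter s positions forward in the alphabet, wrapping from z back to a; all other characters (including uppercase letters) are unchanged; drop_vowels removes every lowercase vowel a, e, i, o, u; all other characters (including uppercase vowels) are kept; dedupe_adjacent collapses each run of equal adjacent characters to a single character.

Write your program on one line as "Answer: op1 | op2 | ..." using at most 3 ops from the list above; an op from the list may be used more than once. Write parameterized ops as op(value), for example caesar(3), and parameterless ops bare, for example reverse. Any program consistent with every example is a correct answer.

drop(3) | dedupe_adjacent

Check, running the answer program on each example:
  "xrtg" -> "g" -> "g"
  "fvkznnaxc" -> "znnaxc" -> "znaxc"
  "rvrfwrukjf" -> "fwrukjf" -> "fwrukjf"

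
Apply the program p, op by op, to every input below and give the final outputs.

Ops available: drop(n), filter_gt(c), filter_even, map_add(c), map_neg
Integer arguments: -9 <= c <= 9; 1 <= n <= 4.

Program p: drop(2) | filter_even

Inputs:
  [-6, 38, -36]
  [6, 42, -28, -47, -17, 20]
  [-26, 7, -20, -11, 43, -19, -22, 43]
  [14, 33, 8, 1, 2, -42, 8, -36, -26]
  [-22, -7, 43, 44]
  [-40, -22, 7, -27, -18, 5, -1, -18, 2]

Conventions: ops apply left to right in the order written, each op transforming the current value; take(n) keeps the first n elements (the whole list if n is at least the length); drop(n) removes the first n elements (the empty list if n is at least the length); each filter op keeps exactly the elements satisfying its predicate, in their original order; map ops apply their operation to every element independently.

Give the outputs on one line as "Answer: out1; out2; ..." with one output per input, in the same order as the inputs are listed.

Execution, op by op:
  [-6, 38, -36] -> [-36] -> [-36]
  [6, 42, -28, -47, -17, 20] -> [-28, -47, -17, 20] -> [-28, 20]
  [-26, 7, -20, -11, 43, -19, -22, 43] -> [-20, -11, 43, -19, -22, 43] -> [-20, -22]
  [14, 33, 8, 1, 2, -42, 8, -36, -26] -> [8, 1, 2, -42, 8, -36, -26] -> [8, 2, -42, 8, -36, -26]
  [-22, -7, 43, 44] -> [43, 44] -> [44]
  [-40, -22, 7, -27, -18, 5, -1, -18, 2] -> [7, -27, -18, 5, -1, -18, 2] -> [-18, -18, 2]

[-36]; [-28, 20]; [-20, -22]; [8, 2, -42, 8, -36, -26]; [44]; [-18, -18, 2]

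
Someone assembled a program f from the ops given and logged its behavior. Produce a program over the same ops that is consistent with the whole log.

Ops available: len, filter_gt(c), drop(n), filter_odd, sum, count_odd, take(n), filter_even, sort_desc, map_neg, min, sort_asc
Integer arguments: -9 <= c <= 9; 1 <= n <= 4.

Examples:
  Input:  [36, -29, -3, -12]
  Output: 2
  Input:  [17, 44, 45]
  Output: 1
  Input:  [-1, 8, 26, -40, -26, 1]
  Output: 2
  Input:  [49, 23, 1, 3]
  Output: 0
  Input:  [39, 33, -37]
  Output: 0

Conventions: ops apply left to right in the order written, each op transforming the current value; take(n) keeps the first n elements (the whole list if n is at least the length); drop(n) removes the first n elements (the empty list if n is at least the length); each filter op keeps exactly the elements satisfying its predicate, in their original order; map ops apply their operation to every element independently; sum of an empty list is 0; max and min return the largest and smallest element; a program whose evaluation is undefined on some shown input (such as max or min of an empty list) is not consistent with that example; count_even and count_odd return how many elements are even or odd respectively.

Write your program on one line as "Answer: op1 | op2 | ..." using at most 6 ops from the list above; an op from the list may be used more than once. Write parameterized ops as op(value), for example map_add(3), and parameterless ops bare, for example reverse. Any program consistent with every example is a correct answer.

filter_even | sort_asc | take(2) | map_neg | len

Check, running the answer program on each example:
  [36, -29, -3, -12] -> [36, -12] -> [-12, 36] -> [-12, 36] -> [12, -36] -> 2
  [17, 44, 45] -> [44] -> [44] -> [44] -> [-44] -> 1
  [-1, 8, 26, -40, -26, 1] -> [8, 26, -40, -26] -> [-40, -26, 8, 26] -> [-40, -26] -> [40, 26] -> 2
  [49, 23, 1, 3] -> [] -> [] -> [] -> [] -> 0
  [39, 33, -37] -> [] -> [] -> [] -> [] -> 0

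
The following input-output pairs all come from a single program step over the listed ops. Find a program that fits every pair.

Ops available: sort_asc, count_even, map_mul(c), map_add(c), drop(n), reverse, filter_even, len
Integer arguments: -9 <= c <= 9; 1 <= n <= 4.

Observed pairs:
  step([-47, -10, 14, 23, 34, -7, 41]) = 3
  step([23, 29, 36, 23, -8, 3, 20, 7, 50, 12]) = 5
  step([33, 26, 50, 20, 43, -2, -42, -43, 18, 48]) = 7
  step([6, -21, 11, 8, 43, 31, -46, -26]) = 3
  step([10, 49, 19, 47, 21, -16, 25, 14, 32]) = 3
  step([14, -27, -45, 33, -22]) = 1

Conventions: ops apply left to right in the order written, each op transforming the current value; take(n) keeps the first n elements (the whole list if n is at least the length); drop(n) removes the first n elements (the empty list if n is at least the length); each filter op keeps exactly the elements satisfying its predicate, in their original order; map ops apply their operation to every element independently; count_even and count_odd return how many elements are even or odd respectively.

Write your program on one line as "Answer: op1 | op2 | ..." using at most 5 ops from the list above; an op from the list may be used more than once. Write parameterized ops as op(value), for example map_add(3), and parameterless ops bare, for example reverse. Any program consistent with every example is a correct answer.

drop(1) | map_add(-4) | reverse | count_even

Check, running the answer program on each example:
  [-47, -10, 14, 23, 34, -7, 41] -> [-10, 14, 23, 34, -7, 41] -> [-14, 10, 19, 30, -11, 37] -> [37, -11, 30, 19, 10, -14] -> 3
  [23, 29, 36, 23, -8, 3, 20, 7, 50, 12] -> [29, 36, 23, -8, 3, 20, 7, 50, 12] -> [25, 32, 19, -12, -1, 16, 3, 46, 8] -> [8, 46, 3, 16, -1, -12, 19, 32, 25] -> 5
  [33, 26, 50, 20, 43, -2, -42, -43, 18, 48] -> [26, 50, 20, 43, -2, -42, -43, 18, 48] -> [22, 46, 16, 39, -6, -46, -47, 14, 44] -> [44, 14, -47, -46, -6, 39, 16, 46, 22] -> 7
  [6, -21, 11, 8, 43, 31, -46, -26] -> [-21, 11, 8, 43, 31, -46, -26] -> [-25, 7, 4, 39, 27, -50, -30] -> [-30, -50, 27, 39, 4, 7, -25] -> 3
  [10, 49, 19, 47, 21, -16, 25, 14, 32] -> [49, 19, 47, 21, -16, 25, 14, 32] -> [45, 15, 43, 17, -20, 21, 10, 28] -> [28, 10, 21, -20, 17, 43, 15, 45] -> 3
  [14, -27, -45, 33, -22] -> [-27, -45, 33, -22] -> [-31, -49, 29, -26] -> [-26, 29, -49, -31] -> 1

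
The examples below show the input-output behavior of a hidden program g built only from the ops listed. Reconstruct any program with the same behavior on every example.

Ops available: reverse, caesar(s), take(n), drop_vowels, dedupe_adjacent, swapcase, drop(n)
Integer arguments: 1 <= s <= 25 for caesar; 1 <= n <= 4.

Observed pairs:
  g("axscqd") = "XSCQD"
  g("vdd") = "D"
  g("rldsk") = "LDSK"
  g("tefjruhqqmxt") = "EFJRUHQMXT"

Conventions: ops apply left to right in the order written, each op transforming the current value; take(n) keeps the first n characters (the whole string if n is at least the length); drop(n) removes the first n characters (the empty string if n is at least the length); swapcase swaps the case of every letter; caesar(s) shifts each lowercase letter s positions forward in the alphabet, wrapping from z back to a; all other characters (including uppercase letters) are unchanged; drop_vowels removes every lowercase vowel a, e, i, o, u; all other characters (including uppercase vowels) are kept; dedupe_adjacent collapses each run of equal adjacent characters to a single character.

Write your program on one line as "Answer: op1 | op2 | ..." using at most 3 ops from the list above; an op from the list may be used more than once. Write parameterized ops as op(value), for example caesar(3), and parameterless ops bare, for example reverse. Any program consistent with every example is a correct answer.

drop(1) | swapcase | dedupe_adjacent

Check, running the answer program on each example:
  "axscqd" -> "xscqd" -> "XSCQD" -> "XSCQD"
  "vdd" -> "dd" -> "DD" -> "D"
  "rldsk" -> "ldsk" -> "LDSK" -> "LDSK"
  "tefjruhqqmxt" -> "efjruhqqmxt" -> "EFJRUHQQMXT" -> "EFJRUHQMXT"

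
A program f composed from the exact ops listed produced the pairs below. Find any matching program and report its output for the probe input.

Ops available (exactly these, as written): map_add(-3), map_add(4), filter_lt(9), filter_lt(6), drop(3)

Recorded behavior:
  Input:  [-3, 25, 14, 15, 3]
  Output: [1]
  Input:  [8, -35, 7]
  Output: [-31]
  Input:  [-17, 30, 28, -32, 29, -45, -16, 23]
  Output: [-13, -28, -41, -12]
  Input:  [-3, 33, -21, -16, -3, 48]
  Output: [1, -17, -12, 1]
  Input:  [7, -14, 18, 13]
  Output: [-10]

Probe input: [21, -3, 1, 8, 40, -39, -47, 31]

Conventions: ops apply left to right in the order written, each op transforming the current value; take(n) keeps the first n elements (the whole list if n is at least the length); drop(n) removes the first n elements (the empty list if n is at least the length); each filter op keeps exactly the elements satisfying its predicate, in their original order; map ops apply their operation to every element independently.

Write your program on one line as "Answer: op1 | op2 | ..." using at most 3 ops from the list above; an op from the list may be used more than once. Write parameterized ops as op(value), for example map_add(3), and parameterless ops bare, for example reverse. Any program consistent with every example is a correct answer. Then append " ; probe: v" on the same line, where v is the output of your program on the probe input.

map_add(4) | filter_lt(6) ; probe: [1, 5, -35, -43]

Check, running the answer program on each example:
  [-3, 25, 14, 15, 3] -> [1, 29, 18, 19, 7] -> [1]
  [8, -35, 7] -> [12, -31, 11] -> [-31]
  [-17, 30, 28, -32, 29, -45, -16, 23] -> [-13, 34, 32, -28, 33, -41, -12, 27] -> [-13, -28, -41, -12]
  [-3, 33, -21, -16, -3, 48] -> [1, 37, -17, -12, 1, 52] -> [1, -17, -12, 1]
  [7, -14, 18, 13] -> [11, -10, 22, 17] -> [-10]
  probe: [21, -3, 1, 8, 40, -39, -47, 31] -> [25, 1, 5, 12, 44, -35, -43, 35] -> [1, 5, -35, -43]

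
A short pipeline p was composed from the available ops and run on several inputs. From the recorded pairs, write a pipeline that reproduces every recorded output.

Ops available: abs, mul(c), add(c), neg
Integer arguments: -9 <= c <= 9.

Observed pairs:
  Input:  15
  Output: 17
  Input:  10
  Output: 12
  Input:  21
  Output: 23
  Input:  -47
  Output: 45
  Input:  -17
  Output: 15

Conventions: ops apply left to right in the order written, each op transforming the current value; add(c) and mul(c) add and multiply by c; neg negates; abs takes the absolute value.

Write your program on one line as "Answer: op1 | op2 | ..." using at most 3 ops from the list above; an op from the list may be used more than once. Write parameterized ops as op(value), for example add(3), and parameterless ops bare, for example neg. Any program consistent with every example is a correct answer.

neg | add(-2) | abs

Check, running the answer program on each example:
  15 -> -15 -> -17 -> 17
  10 -> -10 -> -12 -> 12
  21 -> -21 -> -23 -> 23
  -47 -> 47 -> 45 -> 45
  -17 -> 17 -> 15 -> 15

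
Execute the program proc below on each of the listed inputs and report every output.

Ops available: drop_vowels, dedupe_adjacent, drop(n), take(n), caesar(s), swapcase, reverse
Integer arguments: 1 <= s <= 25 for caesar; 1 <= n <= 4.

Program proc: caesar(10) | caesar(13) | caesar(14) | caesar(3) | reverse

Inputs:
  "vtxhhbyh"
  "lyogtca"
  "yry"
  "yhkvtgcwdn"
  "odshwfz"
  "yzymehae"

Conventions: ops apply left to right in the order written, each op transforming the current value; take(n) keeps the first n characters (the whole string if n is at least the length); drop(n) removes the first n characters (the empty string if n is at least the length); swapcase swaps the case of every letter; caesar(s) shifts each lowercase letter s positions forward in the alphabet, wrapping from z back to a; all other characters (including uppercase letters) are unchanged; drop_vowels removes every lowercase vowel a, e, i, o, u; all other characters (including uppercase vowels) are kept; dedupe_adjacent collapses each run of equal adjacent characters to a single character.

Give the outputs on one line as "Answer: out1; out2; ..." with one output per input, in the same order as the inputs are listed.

"vmpvvlhj"; "oqhucmz"; "mfm"; "brkquhjyvm"; "ntkvgrc"; "sovsamnm"

Execution, op by op:
  "vtxhhbyh" -> "fdhrrlir" -> "squeeyve" -> "geissmjs" -> "jhlvvpmv" -> "vmpvvlhj"
  "lyogtca" -> "viyqdmk" -> "ivldqzx" -> "wjzrenl" -> "zmcuhqo" -> "oqhucmz"
  "yry" -> "ibi" -> "vov" -> "jcj" -> "mfm" -> "mfm"
  "yhkvtgcwdn" -> "irufdqmgnx" -> "vehsqdztak" -> "jsvgernhoy" -> "mvyjhuqkrb" -> "brkquhjyvm"
  "odshwfz" -> "yncrgpj" -> "lapetcw" -> "zodshqk" -> "crgvktn" -> "ntkvgrc"
  "yzymehae" -> "ijiworko" -> "vwvjbexb" -> "jkjxpslp" -> "mnmasvos" -> "sovsamnm"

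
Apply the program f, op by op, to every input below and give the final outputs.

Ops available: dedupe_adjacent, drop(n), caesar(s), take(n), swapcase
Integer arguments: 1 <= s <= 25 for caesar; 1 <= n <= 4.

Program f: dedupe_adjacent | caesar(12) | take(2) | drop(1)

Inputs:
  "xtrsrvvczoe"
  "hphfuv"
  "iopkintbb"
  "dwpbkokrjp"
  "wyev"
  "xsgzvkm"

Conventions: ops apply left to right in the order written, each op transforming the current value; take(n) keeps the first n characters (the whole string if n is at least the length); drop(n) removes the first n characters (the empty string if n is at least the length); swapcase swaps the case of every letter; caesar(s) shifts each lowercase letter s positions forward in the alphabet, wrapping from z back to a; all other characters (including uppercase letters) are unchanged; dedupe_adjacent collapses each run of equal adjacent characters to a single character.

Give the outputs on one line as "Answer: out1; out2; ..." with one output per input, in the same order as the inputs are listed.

Execution, op by op:
  "xtrsrvvczoe" -> "xtrsrvczoe" -> "jfdedholaq" -> "jf" -> "f"
  "hphfuv" -> "hphfuv" -> "tbtrgh" -> "tb" -> "b"
  "iopkintbb" -> "iopkintb" -> "uabwuzfn" -> "ua" -> "a"
  "dwpbkokrjp" -> "dwpbkokrjp" -> "pibnwawdvb" -> "pi" -> "i"
  "wyev" -> "wyev" -> "ikqh" -> "ik" -> "k"
  "xsgzvkm" -> "xsgzvkm" -> "jeslhwy" -> "je" -> "e"

"f"; "b"; "a"; "i"; "k"; "e"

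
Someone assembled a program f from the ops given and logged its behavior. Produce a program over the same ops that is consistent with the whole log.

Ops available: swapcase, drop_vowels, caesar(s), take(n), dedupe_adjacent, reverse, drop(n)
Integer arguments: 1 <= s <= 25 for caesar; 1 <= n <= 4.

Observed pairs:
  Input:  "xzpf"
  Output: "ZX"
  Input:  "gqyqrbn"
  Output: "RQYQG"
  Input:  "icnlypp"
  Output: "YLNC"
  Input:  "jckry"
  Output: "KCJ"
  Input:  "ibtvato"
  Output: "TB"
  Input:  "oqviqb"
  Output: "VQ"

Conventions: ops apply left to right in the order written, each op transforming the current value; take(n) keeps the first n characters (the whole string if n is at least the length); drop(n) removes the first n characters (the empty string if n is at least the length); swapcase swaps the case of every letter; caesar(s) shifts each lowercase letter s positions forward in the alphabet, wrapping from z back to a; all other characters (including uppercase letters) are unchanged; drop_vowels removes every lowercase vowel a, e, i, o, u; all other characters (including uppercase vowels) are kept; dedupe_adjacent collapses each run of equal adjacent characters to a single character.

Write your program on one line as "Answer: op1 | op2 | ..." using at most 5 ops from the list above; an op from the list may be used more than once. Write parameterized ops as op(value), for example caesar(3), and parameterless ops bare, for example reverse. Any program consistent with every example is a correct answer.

reverse | drop_vowels | drop(2) | swapcase

Check, running the answer program on each example:
  "xzpf" -> "fpzx" -> "fpzx" -> "zx" -> "ZX"
  "gqyqrbn" -> "nbrqyqg" -> "nbrqyqg" -> "rqyqg" -> "RQYQG"
  "icnlypp" -> "ppylnci" -> "ppylnc" -> "ylnc" -> "YLNC"
  "jckry" -> "yrkcj" -> "yrkcj" -> "kcj" -> "KCJ"
  "ibtvato" -> "otavtbi" -> "tvtb" -> "tb" -> "TB"
  "oqviqb" -> "bqivqo" -> "bqvq" -> "vq" -> "VQ"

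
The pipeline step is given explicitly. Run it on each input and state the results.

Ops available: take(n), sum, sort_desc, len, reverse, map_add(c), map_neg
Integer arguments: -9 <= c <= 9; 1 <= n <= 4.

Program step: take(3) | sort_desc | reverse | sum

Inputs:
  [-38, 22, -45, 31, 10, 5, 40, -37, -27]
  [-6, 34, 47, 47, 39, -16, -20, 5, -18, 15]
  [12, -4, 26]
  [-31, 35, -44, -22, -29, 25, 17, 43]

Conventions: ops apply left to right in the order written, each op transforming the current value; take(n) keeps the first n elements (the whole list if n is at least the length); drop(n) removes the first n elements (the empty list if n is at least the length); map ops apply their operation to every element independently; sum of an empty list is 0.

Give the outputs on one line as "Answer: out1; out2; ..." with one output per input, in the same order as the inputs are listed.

Execution, op by op:
  [-38, 22, -45, 31, 10, 5, 40, -37, -27] -> [-38, 22, -45] -> [22, -38, -45] -> [-45, -38, 22] -> -61
  [-6, 34, 47, 47, 39, -16, -20, 5, -18, 15] -> [-6, 34, 47] -> [47, 34, -6] -> [-6, 34, 47] -> 75
  [12, -4, 26] -> [12, -4, 26] -> [26, 12, -4] -> [-4, 12, 26] -> 34
  [-31, 35, -44, -22, -29, 25, 17, 43] -> [-31, 35, -44] -> [35, -31, -44] -> [-44, -31, 35] -> -40

-61; 75; 34; -40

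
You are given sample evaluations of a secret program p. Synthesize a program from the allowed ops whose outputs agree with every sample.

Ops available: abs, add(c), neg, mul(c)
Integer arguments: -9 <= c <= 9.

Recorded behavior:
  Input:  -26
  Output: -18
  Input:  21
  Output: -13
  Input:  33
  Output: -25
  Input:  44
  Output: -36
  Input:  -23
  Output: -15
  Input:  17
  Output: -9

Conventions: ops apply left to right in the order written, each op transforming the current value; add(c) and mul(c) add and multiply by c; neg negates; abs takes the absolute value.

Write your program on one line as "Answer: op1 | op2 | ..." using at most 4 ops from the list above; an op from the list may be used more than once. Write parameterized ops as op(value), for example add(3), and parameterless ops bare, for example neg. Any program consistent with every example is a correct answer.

abs | neg | add(8)

Check, running the answer program on each example:
  -26 -> 26 -> -26 -> -18
  21 -> 21 -> -21 -> -13
  33 -> 33 -> -33 -> -25
  44 -> 44 -> -44 -> -36
  -23 -> 23 -> -23 -> -15
  17 -> 17 -> -17 -> -9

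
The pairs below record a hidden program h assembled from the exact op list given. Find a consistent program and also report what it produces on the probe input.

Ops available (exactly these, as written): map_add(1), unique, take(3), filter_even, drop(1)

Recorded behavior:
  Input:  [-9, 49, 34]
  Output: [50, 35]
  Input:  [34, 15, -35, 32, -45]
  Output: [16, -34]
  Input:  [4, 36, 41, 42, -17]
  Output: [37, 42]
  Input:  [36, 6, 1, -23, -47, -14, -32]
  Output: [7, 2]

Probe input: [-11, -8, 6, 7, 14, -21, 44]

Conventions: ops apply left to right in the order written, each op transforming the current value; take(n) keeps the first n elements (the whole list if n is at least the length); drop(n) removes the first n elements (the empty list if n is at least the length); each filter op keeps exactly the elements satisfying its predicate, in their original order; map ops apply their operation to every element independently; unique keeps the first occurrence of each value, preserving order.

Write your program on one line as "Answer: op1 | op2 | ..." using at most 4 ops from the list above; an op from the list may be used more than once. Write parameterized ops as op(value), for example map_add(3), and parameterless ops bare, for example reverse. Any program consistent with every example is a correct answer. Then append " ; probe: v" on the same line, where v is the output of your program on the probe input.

take(3) | map_add(1) | drop(1) ; probe: [-7, 7]

Check, running the answer program on each example:
  [-9, 49, 34] -> [-9, 49, 34] -> [-8, 50, 35] -> [50, 35]
  [34, 15, -35, 32, -45] -> [34, 15, -35] -> [35, 16, -34] -> [16, -34]
  [4, 36, 41, 42, -17] -> [4, 36, 41] -> [5, 37, 42] -> [37, 42]
  [36, 6, 1, -23, -47, -14, -32] -> [36, 6, 1] -> [37, 7, 2] -> [7, 2]
  probe: [-11, -8, 6, 7, 14, -21, 44] -> [-11, -8, 6] -> [-10, -7, 7] -> [-7, 7]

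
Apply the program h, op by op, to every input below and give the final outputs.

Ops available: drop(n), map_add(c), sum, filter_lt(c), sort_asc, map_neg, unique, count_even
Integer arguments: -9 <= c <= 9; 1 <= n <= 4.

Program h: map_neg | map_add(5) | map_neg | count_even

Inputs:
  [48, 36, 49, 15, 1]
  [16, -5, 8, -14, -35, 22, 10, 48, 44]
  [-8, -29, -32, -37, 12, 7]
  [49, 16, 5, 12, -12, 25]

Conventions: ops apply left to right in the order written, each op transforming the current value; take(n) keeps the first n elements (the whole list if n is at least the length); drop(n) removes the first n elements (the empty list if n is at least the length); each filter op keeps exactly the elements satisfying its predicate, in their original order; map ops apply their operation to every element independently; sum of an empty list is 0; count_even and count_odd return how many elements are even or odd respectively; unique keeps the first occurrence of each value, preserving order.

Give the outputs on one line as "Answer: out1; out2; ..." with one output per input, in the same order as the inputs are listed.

Execution, op by op:
  [48, 36, 49, 15, 1] -> [-48, -36, -49, -15, -1] -> [-43, -31, -44, -10, 4] -> [43, 31, 44, 10, -4] -> 3
  [16, -5, 8, -14, -35, 22, 10, 48, 44] -> [-16, 5, -8, 14, 35, -22, -10, -48, -44] -> [-11, 10, -3, 19, 40, -17, -5, -43, -39] -> [11, -10, 3, -19, -40, 17, 5, 43, 39] -> 2
  [-8, -29, -32, -37, 12, 7] -> [8, 29, 32, 37, -12, -7] -> [13, 34, 37, 42, -7, -2] -> [-13, -34, -37, -42, 7, 2] -> 3
  [49, 16, 5, 12, -12, 25] -> [-49, -16, -5, -12, 12, -25] -> [-44, -11, 0, -7, 17, -20] -> [44, 11, 0, 7, -17, 20] -> 3

3; 2; 3; 3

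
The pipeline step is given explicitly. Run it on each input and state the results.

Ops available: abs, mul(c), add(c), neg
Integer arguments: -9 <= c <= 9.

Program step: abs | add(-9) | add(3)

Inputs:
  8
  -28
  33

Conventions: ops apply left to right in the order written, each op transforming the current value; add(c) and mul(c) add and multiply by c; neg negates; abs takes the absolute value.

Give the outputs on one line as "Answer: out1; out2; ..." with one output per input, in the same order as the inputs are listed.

2; 22; 27

Execution, op by op:
  8 -> 8 -> -1 -> 2
  -28 -> 28 -> 19 -> 22
  33 -> 33 -> 24 -> 27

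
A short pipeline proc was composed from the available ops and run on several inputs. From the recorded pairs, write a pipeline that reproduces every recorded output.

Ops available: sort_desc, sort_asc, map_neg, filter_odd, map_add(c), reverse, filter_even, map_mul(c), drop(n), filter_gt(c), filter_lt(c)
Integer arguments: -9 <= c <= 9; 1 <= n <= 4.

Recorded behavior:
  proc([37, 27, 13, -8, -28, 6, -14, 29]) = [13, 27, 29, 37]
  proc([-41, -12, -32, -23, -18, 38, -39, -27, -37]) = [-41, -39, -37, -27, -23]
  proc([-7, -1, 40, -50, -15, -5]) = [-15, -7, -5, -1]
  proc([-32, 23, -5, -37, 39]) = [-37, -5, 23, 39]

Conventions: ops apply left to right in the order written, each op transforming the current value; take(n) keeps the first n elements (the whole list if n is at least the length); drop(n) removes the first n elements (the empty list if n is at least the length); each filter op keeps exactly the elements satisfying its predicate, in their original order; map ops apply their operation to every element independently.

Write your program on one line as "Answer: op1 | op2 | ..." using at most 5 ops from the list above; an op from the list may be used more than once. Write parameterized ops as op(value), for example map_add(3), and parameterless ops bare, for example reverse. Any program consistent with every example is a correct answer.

map_neg | sort_desc | map_neg | filter_odd

Check, running the answer program on each example:
  [37, 27, 13, -8, -28, 6, -14, 29] -> [-37, -27, -13, 8, 28, -6, 14, -29] -> [28, 14, 8, -6, -13, -27, -29, -37] -> [-28, -14, -8, 6, 13, 27, 29, 37] -> [13, 27, 29, 37]
  [-41, -12, -32, -23, -18, 38, -39, -27, -37] -> [41, 12, 32, 23, 18, -38, 39, 27, 37] -> [41, 39, 37, 32, 27, 23, 18, 12, -38] -> [-41, -39, -37, -32, -27, -23, -18, -12, 38] -> [-41, -39, -37, -27, -23]
  [-7, -1, 40, -50, -15, -5] -> [7, 1, -40, 50, 15, 5] -> [50, 15, 7, 5, 1, -40] -> [-50, -15, -7, -5, -1, 40] -> [-15, -7, -5, -1]
  [-32, 23, -5, -37, 39] -> [32, -23, 5, 37, -39] -> [37, 32, 5, -23, -39] -> [-37, -32, -5, 23, 39] -> [-37, -5, 23, 39]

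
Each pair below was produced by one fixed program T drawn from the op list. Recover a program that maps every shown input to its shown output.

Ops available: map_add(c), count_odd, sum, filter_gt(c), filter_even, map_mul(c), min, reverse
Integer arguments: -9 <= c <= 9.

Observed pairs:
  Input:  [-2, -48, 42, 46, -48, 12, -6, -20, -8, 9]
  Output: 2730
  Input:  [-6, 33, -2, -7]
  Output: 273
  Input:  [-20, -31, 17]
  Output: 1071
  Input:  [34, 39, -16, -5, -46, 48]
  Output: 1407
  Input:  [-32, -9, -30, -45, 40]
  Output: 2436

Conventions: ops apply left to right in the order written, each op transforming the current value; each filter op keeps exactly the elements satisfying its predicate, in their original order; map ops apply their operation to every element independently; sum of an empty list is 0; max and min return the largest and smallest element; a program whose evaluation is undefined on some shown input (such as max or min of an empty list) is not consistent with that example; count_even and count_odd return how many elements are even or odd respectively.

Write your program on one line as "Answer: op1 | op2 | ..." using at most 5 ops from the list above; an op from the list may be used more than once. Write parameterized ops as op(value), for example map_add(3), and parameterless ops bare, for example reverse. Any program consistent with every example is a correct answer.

map_mul(-3) | filter_gt(8) | map_mul(7) | sum

Check, running the answer program on each example:
  [-2, -48, 42, 46, -48, 12, -6, -20, -8, 9] -> [6, 144, -126, -138, 144, -36, 18, 60, 24, -27] -> [144, 144, 18, 60, 24] -> [1008, 1008, 126, 420, 168] -> 2730
  [-6, 33, -2, -7] -> [18, -99, 6, 21] -> [18, 21] -> [126, 147] -> 273
  [-20, -31, 17] -> [60, 93, -51] -> [60, 93] -> [420, 651] -> 1071
  [34, 39, -16, -5, -46, 48] -> [-102, -117, 48, 15, 138, -144] -> [48, 15, 138] -> [336, 105, 966] -> 1407
  [-32, -9, -30, -45, 40] -> [96, 27, 90, 135, -120] -> [96, 27, 90, 135] -> [672, 189, 630, 945] -> 2436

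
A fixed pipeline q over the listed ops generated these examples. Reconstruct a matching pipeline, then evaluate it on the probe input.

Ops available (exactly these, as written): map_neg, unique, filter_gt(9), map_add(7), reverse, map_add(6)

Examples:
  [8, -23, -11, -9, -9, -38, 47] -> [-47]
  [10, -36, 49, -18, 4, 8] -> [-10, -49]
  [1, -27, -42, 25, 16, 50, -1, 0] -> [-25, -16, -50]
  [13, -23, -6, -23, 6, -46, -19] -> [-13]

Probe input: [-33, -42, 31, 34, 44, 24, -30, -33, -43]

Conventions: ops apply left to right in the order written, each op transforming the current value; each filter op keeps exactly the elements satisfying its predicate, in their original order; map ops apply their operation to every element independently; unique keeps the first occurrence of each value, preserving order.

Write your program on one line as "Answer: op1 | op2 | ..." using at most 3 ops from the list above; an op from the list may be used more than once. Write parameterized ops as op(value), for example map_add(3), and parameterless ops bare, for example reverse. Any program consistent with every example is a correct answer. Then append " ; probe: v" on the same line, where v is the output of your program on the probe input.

filter_gt(9) | map_neg ; probe: [-31, -34, -44, -24]

Check, running the answer program on each example:
  [8, -23, -11, -9, -9, -38, 47] -> [47] -> [-47]
  [10, -36, 49, -18, 4, 8] -> [10, 49] -> [-10, -49]
  [1, -27, -42, 25, 16, 50, -1, 0] -> [25, 16, 50] -> [-25, -16, -50]
  [13, -23, -6, -23, 6, -46, -19] -> [13] -> [-13]
  probe: [-33, -42, 31, 34, 44, 24, -30, -33, -43] -> [31, 34, 44, 24] -> [-31, -34, -44, -24]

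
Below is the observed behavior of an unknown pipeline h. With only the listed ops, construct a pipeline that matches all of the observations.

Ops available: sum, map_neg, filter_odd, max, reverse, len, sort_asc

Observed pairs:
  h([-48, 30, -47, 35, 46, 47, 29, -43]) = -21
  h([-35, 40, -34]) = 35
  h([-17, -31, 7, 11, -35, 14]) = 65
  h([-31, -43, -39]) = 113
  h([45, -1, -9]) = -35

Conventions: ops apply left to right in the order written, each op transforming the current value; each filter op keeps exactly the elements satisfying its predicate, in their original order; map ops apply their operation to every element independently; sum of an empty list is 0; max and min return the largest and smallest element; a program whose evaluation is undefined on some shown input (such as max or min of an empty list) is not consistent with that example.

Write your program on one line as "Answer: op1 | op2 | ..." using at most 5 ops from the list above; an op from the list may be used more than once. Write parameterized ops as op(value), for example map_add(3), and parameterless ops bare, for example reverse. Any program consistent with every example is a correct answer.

map_neg | filter_odd | reverse | sum

Check, running the answer program on each example:
  [-48, 30, -47, 35, 46, 47, 29, -43] -> [48, -30, 47, -35, -46, -47, -29, 43] -> [47, -35, -47, -29, 43] -> [43, -29, -47, -35, 47] -> -21
  [-35, 40, -34] -> [35, -40, 34] -> [35] -> [35] -> 35
  [-17, -31, 7, 11, -35, 14] -> [17, 31, -7, -11, 35, -14] -> [17, 31, -7, -11, 35] -> [35, -11, -7, 31, 17] -> 65
  [-31, -43, -39] -> [31, 43, 39] -> [31, 43, 39] -> [39, 43, 31] -> 113
  [45, -1, -9] -> [-45, 1, 9] -> [-45, 1, 9] -> [9, 1, -45] -> -35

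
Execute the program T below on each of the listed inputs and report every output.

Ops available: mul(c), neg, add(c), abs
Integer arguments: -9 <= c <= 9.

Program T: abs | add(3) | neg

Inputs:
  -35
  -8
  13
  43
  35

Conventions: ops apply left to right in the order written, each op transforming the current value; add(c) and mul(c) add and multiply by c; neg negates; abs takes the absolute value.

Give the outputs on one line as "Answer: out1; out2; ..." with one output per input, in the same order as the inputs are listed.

Execution, op by op:
  -35 -> 35 -> 38 -> -38
  -8 -> 8 -> 11 -> -11
  13 -> 13 -> 16 -> -16
  43 -> 43 -> 46 -> -46
  35 -> 35 -> 38 -> -38

-38; -11; -16; -46; -38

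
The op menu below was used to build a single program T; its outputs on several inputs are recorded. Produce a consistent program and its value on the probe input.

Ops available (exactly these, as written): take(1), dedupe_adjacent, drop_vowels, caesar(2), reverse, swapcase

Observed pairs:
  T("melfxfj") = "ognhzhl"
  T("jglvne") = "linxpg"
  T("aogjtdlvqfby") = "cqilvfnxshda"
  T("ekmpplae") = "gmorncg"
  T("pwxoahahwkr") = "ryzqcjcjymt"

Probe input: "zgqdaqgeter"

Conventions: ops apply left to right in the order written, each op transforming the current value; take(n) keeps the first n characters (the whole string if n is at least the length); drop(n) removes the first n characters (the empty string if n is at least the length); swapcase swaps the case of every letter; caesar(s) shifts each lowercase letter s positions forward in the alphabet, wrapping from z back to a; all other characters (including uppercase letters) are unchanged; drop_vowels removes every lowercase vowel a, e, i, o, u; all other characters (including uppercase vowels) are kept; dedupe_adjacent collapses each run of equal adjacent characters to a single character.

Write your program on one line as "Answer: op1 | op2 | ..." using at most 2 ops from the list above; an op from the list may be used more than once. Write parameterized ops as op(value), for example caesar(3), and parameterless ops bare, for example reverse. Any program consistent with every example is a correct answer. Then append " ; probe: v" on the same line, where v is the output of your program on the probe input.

caesar(2) | dedupe_adjacent ; probe: "bisfcsigvgt"

Check, running the answer program on each example:
  "melfxfj" -> "ognhzhl" -> "ognhzhl"
  "jglvne" -> "linxpg" -> "linxpg"
  "aogjtdlvqfby" -> "cqilvfnxshda" -> "cqilvfnxshda"
  "ekmpplae" -> "gmorrncg" -> "gmorncg"
  "pwxoahahwkr" -> "ryzqcjcjymt" -> "ryzqcjcjymt"
  probe: "zgqdaqgeter" -> "bisfcsigvgt" -> "bisfcsigvgt"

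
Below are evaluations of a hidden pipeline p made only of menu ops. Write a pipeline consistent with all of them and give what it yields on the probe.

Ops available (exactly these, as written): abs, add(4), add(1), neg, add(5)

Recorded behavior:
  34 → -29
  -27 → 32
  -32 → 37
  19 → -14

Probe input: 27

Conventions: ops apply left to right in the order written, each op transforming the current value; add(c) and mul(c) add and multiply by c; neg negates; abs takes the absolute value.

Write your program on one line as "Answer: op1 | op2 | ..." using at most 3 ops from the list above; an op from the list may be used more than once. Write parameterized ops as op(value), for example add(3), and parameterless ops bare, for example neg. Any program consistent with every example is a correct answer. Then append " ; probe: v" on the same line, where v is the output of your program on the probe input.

neg | add(4) | add(1) ; probe: -22

Check, running the answer program on each example:
  34 -> -34 -> -30 -> -29
  -27 -> 27 -> 31 -> 32
  -32 -> 32 -> 36 -> 37
  19 -> -19 -> -15 -> -14
  probe: 27 -> -27 -> -23 -> -22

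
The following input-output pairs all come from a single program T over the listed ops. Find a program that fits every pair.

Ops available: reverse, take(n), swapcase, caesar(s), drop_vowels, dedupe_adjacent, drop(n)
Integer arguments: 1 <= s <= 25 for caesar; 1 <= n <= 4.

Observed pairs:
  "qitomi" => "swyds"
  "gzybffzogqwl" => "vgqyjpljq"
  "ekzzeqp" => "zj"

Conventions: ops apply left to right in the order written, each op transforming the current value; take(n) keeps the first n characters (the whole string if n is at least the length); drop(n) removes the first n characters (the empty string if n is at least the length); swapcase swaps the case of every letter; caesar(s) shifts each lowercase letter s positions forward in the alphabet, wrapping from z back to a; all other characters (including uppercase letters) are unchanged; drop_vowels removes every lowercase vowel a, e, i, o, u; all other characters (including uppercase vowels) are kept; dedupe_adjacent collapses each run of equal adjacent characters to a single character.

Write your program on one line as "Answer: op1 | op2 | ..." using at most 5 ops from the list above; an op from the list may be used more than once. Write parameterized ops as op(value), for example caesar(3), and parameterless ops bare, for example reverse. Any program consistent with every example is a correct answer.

caesar(10) | reverse | drop_vowels | dedupe_adjacent

Check, running the answer program on each example:
  "qitomi" -> "asdyws" -> "swydsa" -> "swyds" -> "swyds"
  "gzybffzogqwl" -> "qjilppjyqagv" -> "vgaqyjpplijq" -> "vgqyjppljq" -> "vgqyjpljq"
  "ekzzeqp" -> "oujjoaz" -> "zaojjuo" -> "zjj" -> "zj"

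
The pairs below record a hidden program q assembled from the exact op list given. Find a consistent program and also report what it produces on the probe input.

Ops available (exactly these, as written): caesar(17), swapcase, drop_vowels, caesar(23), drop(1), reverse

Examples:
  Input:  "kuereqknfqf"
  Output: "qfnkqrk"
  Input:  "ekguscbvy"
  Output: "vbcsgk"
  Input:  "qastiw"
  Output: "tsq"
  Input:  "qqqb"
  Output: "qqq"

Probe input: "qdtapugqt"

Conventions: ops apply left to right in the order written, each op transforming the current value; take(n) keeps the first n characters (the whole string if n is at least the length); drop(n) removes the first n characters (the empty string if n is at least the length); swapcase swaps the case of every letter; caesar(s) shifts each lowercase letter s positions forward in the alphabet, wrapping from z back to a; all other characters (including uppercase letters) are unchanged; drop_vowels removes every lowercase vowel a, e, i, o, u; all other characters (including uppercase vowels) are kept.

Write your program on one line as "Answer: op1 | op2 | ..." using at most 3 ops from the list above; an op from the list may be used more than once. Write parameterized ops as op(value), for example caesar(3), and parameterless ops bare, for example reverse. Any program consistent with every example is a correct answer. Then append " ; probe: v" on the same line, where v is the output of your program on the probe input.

drop_vowels | reverse | drop(1) ; probe: "qgptdq"

Check, running the answer program on each example:
  "kuereqknfqf" -> "krqknfqf" -> "fqfnkqrk" -> "qfnkqrk"
  "ekguscbvy" -> "kgscbvy" -> "yvbcsgk" -> "vbcsgk"
  "qastiw" -> "qstw" -> "wtsq" -> "tsq"
  "qqqb" -> "qqqb" -> "bqqq" -> "qqq"
  probe: "qdtapugqt" -> "qdtpgqt" -> "tqgptdq" -> "qgptdq"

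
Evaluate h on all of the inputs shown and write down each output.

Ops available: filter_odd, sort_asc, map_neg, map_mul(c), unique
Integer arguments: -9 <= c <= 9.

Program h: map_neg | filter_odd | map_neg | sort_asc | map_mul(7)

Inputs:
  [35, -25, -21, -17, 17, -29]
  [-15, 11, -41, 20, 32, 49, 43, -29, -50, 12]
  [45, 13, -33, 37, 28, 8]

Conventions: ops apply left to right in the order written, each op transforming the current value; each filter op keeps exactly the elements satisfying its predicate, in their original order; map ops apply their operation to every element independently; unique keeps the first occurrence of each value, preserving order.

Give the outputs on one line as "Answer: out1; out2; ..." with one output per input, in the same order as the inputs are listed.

[-203, -175, -147, -119, 119, 245]; [-287, -203, -105, 77, 301, 343]; [-231, 91, 259, 315]

Execution, op by op:
  [35, -25, -21, -17, 17, -29] -> [-35, 25, 21, 17, -17, 29] -> [-35, 25, 21, 17, -17, 29] -> [35, -25, -21, -17, 17, -29] -> [-29, -25, -21, -17, 17, 35] -> [-203, -175, -147, -119, 119, 245]
  [-15, 11, -41, 20, 32, 49, 43, -29, -50, 12] -> [15, -11, 41, -20, -32, -49, -43, 29, 50, -12] -> [15, -11, 41, -49, -43, 29] -> [-15, 11, -41, 49, 43, -29] -> [-41, -29, -15, 11, 43, 49] -> [-287, -203, -105, 77, 301, 343]
  [45, 13, -33, 37, 28, 8] -> [-45, -13, 33, -37, -28, -8] -> [-45, -13, 33, -37] -> [45, 13, -33, 37] -> [-33, 13, 37, 45] -> [-231, 91, 259, 315]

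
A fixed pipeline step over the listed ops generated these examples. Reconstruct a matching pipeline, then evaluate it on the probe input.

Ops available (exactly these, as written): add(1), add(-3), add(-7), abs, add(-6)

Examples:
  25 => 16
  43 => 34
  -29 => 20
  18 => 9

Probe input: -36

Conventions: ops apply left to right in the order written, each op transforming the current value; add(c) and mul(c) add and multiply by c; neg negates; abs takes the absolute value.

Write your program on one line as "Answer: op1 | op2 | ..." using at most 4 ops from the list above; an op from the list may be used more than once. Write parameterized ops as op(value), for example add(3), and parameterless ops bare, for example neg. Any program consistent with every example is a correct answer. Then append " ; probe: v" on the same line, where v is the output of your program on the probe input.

abs | add(-3) | add(-6) ; probe: 27

Check, running the answer program on each example:
  25 -> 25 -> 22 -> 16
  43 -> 43 -> 40 -> 34
  -29 -> 29 -> 26 -> 20
  18 -> 18 -> 15 -> 9
  probe: -36 -> 36 -> 33 -> 27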